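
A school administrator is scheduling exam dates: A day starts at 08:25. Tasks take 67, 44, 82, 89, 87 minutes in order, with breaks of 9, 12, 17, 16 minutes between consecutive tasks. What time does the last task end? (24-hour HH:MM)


Start: 08:25 = 505 min from midnight
  after task 1 (67 min): 09:32
  after break (9 min): 09:41
  after task 2 (44 min): 10:25
  after break (12 min): 10:37
  after task 3 (82 min): 11:59
  after break (17 min): 12:16
  after task 4 (89 min): 13:45
  after break (16 min): 14:01
  after task 5 (87 min): 15:28
Total elapsed: 423 minutes
End time: 15:28

15:28


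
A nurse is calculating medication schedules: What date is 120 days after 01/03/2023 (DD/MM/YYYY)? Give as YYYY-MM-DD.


Start: 2023-03-01
Adding 120 days
Days remaining in March: 30
After March: 90 days still to add
April 2023: 30 days, 60 remaining
May 2023: 31 days, 29 remaining
June 2023 has 30 days, need 29
Result: 2023-06-29

2023-06-29


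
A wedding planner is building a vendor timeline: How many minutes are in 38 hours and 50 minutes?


Hours: 38
Minutes: 50
Convert hours to minutes: 38 x 60 = 2280
Add remaining minutes: 2280 + 50 = 2330

2330


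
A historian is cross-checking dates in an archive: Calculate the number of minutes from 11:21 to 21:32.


Start time: 11:21 = 681 minutes from midnight
End time: 21:32 = 1292 minutes from midnight
Difference: 1292 - 681 = 611 minutes
That is 10 hours and 11 minutes

611


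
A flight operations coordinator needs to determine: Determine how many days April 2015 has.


Month: April
Year: 2015
April is a 30-day month
Total: 30 days

30


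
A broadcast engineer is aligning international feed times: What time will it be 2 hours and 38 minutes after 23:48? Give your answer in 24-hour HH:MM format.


Start time: 23:48
Adding: 2 hours 38 minutes
Minutes: 48 + 38 = 86
Minute overflow: 86 >= 60, so carry 1 hour, minutes = 26
Hours: 23 + 2 + 1 = 26
Hour wraparound: 26 mod 24 = 2
Result: 02:26

02:26


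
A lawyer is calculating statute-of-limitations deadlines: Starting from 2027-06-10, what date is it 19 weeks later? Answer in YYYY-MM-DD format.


Start: 2027-06-10
Weeks to add: 19
Convert to days: 19 x 7 = 133 days
Add 133 days to 2027-06-10
Result: 2027-10-21

2027-10-21


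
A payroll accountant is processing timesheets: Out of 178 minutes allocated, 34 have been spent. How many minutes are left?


Total budget: 178 minutes
Time used: 34 minutes
Remaining: 178 - 34 = 144 minutes
Percent used: 19.1%
Percent remaining: 80.9%

144


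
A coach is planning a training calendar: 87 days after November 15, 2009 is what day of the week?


Start: 2009-11-15 (Sunday)
Step 1 - find target date: add 87 days
  2009-11-15 + 87 days = 2010-02-10
Step 2 - day of week:
  87 mod 7 = 3
  Sunday + 3 days -> Wednesday
Result: Wednesday (2010-02-10)

Wednesday


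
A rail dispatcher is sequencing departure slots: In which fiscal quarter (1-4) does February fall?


Month: February (month 2)
Q1: January-March (months 1-3)
Q2: April-June (months 4-6)
Q3: July-September (months 7-9)
Q4: October-December (months 10-12)
Month 2 falls in Q1

1


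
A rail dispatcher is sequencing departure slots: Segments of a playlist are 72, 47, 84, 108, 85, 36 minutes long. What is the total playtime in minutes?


Durations: 72, 47, 84, 108, 85, 36
Running sum: 72
+ 47 = 119
+ 84 = 203
+ 108 = 311
+ 85 = 396
+ 36 = 432
Total duration: 432 minutes
That is 7 hours and 12 minutes

432


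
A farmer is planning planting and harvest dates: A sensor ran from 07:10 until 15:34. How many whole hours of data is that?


Start: 07:10
End: 15:34
Hour difference: 15 - 7 = 8 hours
Minute difference: 34 - 10 = 24 minutes
Total minutes: 504
Complete hours: 504 / 60 = 8 (remainder 24)

8


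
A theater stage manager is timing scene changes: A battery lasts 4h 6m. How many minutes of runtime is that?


Hours: 4
Extra minutes: 6
Minutes per hour: 60
Hours to minutes: 4 x 60 = 240
Total: 240 + 6 = 246

246


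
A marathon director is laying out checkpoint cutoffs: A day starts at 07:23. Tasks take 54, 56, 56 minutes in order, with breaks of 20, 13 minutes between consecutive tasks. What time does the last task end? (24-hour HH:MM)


Start: 07:23 = 443 min from midnight
  after task 1 (54 min): 08:17
  after break (20 min): 08:37
  after task 2 (56 min): 09:33
  after break (13 min): 09:46
  after task 3 (56 min): 10:42
Total elapsed: 199 minutes
End time: 10:42

10:42


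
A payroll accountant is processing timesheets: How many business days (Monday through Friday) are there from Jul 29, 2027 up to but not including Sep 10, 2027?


Start: 2027-07-29 (Thursday)
End (exclusive): 2027-09-10 (Friday)
Total calendar days: 43
Full weeks: 43 // 7 = 6 -> 30 weekdays
Remaining 1 days starting on Thursday:
  Thu(w) -> 1 weekdays
Total business days: 30 + 1 = 31

31


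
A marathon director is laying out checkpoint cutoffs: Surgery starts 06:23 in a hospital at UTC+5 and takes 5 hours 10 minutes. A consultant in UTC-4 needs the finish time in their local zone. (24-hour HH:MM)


Start: 06:23 in UTC+5
Step 1 - add duration:
  minutes: 23 + 10 = 33
  hours: 6 + 5 + 0 = 11
  end in UTC+5: 11:33
Step 2 - convert UTC+5 -> UTC-4:
  offset difference: -4 - (5) = -9 hours
  11 + (-9) = 2 -> mod 24 = 2
Result: 02:33 in UTC-4

02:33


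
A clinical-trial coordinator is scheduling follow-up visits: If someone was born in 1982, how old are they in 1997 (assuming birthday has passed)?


Birth year: 1982
Current year: 1997
Age = current year - birth year
Age = 1997 - 1982 = 15

15


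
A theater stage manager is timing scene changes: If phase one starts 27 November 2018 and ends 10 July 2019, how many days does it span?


Start date: 2018-11-27
End date: 2019-07-10
Nov 2018: +4 days
Dec 2018: +31 days
Jan 2019: +31 days
... (6 more months)
Total: 225 days

225


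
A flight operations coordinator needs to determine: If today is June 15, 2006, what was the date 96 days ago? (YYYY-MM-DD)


Start: 2006-06-15
Subtracting 96 days
Days already passed in June: 15
After going back through June: 81 more days to subtract
May 2006: 31 days, 50 remaining
April 2006: 30 days, 20 remaining
March 2006 has 31 days, need 20
Result: 2006-03-11

2006-03-11


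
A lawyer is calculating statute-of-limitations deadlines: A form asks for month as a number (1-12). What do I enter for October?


Calendar month order:
9. September
10. October <--
11. November
October is month number 10

10


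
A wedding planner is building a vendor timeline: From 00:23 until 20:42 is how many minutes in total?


Start time: 00:23 = 23 minutes from midnight
End time: 20:42 = 1242 minutes from midnight
Difference: 1242 - 23 = 1219 minutes
That is 20 hours and 19 minutes

1219


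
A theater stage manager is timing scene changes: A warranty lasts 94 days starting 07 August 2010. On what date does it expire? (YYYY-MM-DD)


Start: 2010-08-07
Adding 94 days
Days remaining in August: 24
After August: 70 days still to add
September 2010: 30 days, 40 remaining
October 2010: 31 days, 9 remaining
November 2010 has 30 days, need 9
Result: 2010-11-09

2010-11-09


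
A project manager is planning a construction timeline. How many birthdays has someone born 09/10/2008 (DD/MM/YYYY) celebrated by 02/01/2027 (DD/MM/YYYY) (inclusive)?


Birth: 2008-10-09
Reference: 2027-01-02
Year difference: 2027 - 2008 = 19
Has birthday (10-09) occurred by 01-02? No
Birthday not yet reached this year -> subtract 1
Age in full years: 18

18


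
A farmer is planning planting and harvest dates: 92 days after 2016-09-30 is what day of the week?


Start: 2016-09-30 (Friday)
Step 1 - find target date: add 92 days
  2016-09-30 + 92 days = 2016-12-31
Step 2 - day of week:
  92 mod 7 = 1
  Friday + 1 days -> Saturday
Result: Saturday (2016-12-31)

Saturday


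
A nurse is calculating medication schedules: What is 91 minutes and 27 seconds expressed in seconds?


Minutes: 91
Extra seconds: 27
Seconds per minute: 60
Minutes to seconds: 91 x 60 = 5460
Total: 5460 + 27 = 5487

5487


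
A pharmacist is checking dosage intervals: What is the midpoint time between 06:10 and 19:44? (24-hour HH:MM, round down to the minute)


Start time: 06:10 = 370 minutes from midnight
End time: 19:44 = 1184 minutes from midnight
Sum: 370 + 1184 = 1554
Midpoint: 1554 / 2 = 777 minutes
Convert: 777 / 60 = 12 hours, 57 minutes
Result: 12:57

12:57


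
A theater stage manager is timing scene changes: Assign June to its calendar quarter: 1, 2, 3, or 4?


Month: June (month 6)
Q1: January-March (months 1-3)
Q2: April-June (months 4-6)
Q3: July-September (months 7-9)
Q4: October-December (months 10-12)
Month 6 falls in Q2

2


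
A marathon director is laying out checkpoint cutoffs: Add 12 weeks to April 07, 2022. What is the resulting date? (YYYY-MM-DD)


Start: 2022-04-07
Weeks to add: 12
Convert to days: 12 x 7 = 84 days
Add 84 days to 2022-04-07
Result: 2022-06-30

2022-06-30


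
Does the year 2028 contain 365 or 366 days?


Year: 2028
Check leap year rules:
Divisible by 4? Yes
Divisible by 100? No
2028 is a leap year
Days: 366

366


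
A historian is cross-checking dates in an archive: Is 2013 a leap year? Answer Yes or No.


Year: 2013
Divisible by 4? 2013 / 4 = 503.25 -> No
Not divisible by 4, so NOT a leap year

No


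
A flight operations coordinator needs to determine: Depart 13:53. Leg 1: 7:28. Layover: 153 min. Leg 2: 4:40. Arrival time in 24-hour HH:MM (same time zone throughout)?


Depart: 13:53
Leg 1: +448 min -> 21:21
Layover: +153 min -> 23:54
Leg 2: +280 min -> 04:34
Total travel: 881 minutes = 14h 41m
Arrival: 04:34

04:34


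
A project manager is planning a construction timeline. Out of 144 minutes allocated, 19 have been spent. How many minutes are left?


Total budget: 144 minutes
Time used: 19 minutes
Remaining: 144 - 19 = 125 minutes
Percent used: 13.2%
Percent remaining: 86.8%

125


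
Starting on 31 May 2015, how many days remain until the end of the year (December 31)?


Start: May 31, 2015
End: December 31, 2015
Days left in May: 0
June: 30
July: 31
August: 31
September: 30
... plus remaining months
Sum of remaining months: 214
Total: 0 + 214 = 214

214


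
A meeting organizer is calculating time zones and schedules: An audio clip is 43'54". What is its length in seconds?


Minutes: 43
Seconds: 54
Convert minutes to seconds: 43 x 60 = 2580
Add remaining seconds: 2580 + 54 = 2634

2634


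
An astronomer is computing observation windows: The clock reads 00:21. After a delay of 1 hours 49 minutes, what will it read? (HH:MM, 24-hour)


Start time: 00:21
Adding: 1 hours 49 minutes
Minutes: 21 + 49 = 70
Minute overflow: 70 >= 60, so carry 1 hour, minutes = 10
Hours: 0 + 1 + 1 = 2
Result: 02:10

02:10


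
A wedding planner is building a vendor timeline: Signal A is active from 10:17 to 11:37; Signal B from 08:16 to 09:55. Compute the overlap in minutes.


Interval A: [617, 697] minutes from midnight
Interval B: [496, 595] minutes from midnight
Overlap start = max(617, 496) = 617
Overlap end = min(697, 595) = 595
End <= start, so the intervals do not overlap: 0 minutes

0


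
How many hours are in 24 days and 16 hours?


Days: 24
Extra hours: 16
Hours per day: 24
Days to hours: 24 x 24 = 576
Total: 576 + 16 = 592

592


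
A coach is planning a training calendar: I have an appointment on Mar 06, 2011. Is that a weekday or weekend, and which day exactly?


Date: 2011-03-06
January 1, 2011 is a Saturday
Day of year: 65
Offset from Jan 1: 64 days
64 mod 7 = 1
Result: Sunday

Sunday


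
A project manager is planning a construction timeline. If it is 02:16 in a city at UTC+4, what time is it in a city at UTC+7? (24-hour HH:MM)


Local time: 02:16 at UTC+4 (offset 4h)
Target zone: UTC+7 (offset 7h)
Difference: 7 - (4) = 3 hours
Calculation: 2 + (3) = 5
Result: 05:16

05:16


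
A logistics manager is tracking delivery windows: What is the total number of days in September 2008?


Month: September
Year: 2008
September is a 30-day month
Total: 30 days

30


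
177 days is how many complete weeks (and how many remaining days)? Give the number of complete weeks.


Total days: 177
Days per week: 7
Division: 177 / 7 = 25 remainder 2
Complete weeks: 25
Remaining days: 2

25


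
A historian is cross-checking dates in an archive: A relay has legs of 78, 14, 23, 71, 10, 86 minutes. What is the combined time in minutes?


Durations: 78, 14, 23, 71, 10, 86
Running sum: 78
+ 14 = 92
+ 23 = 115
+ 71 = 186
+ 10 = 196
+ 86 = 282
Total duration: 282 minutes
That is 4 hours and 42 minutes

282


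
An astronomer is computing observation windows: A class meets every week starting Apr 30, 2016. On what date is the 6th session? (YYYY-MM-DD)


First occurrence: 2016-04-30 (occurrence 1)
Each occurrence is 7 days after the previous.
Occurrence 6 is 5 weeks after the first.
5 weeks = 35 days
2016-04-30 + 35 days = 2016-06-04

2016-06-04


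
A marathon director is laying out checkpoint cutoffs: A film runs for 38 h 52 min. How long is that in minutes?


Hours: 38
Minutes: 52
Convert hours to minutes: 38 x 60 = 2280
Add remaining minutes: 2280 + 52 = 2332

2332


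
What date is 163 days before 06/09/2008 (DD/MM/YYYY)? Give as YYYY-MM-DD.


Start: 2008-09-06
Subtracting 163 days
Days already passed in September: 6
After going back through September: 157 more days to subtract
August 2008: 31 days, 126 remaining
July 2008: 31 days, 95 remaining
June 2008: 30 days, 65 remaining
May 2008: 31 days, 34 remaining
Result: 2008-03-27

2008-03-27


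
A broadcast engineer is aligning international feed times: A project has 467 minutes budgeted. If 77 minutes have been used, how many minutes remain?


Total budget: 467 minutes
Time used: 77 minutes
Remaining: 467 - 77 = 390 minutes
Percent used: 16.5%
Percent remaining: 83.5%

390


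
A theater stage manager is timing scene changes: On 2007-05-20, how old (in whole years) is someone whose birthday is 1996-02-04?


Birth: 1996-02-04
Reference: 2007-05-20
Year difference: 2007 - 1996 = 11
Has birthday (02-04) occurred by 05-20? Yes
Age in full years: 11

11


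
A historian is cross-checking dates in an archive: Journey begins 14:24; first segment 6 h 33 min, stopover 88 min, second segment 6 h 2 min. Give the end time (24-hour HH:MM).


Depart: 14:24
Leg 1: +393 min -> 20:57
Layover: +88 min -> 22:25
Leg 2: +362 min -> 04:27
Total travel: 843 minutes = 14h 3m
Arrival: 04:27

04:27


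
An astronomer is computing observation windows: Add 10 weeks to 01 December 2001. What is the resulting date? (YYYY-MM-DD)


Start: 2001-12-01
Weeks to add: 10
Convert to days: 10 x 7 = 70 days
Add 70 days to 2001-12-01
Result: 2002-02-09

2002-02-09


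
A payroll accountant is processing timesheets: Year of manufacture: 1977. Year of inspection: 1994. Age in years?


Birth year: 1977
Current year: 1994
Age = current year - birth year
Age = 1994 - 1977 = 17

17


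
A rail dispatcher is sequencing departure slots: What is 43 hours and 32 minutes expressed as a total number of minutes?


Hours: 43
Minutes: 32
Convert hours to minutes: 43 x 60 = 2580
Add remaining minutes: 2580 + 32 = 2612

2612


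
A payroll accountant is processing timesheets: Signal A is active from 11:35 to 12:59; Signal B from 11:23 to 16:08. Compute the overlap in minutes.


Interval A: [695, 779] minutes from midnight
Interval B: [683, 968] minutes from midnight
Overlap start = max(695, 683) = 695
Overlap end = min(779, 968) = 779
Overlap = 779 - 695 = 84 minutes

84


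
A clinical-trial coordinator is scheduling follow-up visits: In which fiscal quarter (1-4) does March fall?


Month: March (month 3)
Q1: January-March (months 1-3)
Q2: April-June (months 4-6)
Q3: July-September (months 7-9)
Q4: October-December (months 10-12)
Month 3 falls in Q1

1


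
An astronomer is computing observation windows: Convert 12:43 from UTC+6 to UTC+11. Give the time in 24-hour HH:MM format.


Local time: 12:43 at UTC+6 (offset 6h)
Target zone: UTC+11 (offset 11h)
Difference: 11 - (6) = 5 hours
Calculation: 12 + (5) = 17
Result: 17:43

17:43


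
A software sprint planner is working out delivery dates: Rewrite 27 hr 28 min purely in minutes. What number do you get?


Hours: 27
Extra minutes: 28
Minutes per hour: 60
Hours to minutes: 27 x 60 = 1620
Total: 1620 + 28 = 1648

1648


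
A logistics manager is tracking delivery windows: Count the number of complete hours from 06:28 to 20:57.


Start: 06:28
End: 20:57
Hour difference: 20 - 6 = 14 hours
Minute difference: 57 - 28 = 29 minutes
Total minutes: 869
Complete hours: 869 / 60 = 14 (remainder 29)

14


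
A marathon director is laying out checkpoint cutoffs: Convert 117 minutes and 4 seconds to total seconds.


Minutes: 117
Extra seconds: 4
Seconds per minute: 60
Minutes to seconds: 117 x 60 = 7020
Total: 7020 + 4 = 7024

7024


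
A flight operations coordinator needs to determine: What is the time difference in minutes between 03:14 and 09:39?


Start time: 03:14 = 194 minutes from midnight
End time: 09:39 = 579 minutes from midnight
Difference: 579 - 194 = 385 minutes
That is 6 hours and 25 minutes

385


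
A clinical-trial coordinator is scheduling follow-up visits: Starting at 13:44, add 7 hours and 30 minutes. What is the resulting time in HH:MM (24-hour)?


Start time: 13:44
Adding: 7 hours 30 minutes
Minutes: 44 + 30 = 74
Minute overflow: 74 >= 60, so carry 1 hour, minutes = 14
Hours: 13 + 7 + 1 = 21
Result: 21:14

21:14


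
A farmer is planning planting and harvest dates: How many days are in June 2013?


Month: June
Year: 2013
June is a 30-day month
Total: 30 days

30


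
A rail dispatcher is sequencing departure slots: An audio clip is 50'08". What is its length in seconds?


Minutes: 50
Seconds: 8
Convert minutes to seconds: 50 x 60 = 3000
Add remaining seconds: 3000 + 8 = 3008

3008


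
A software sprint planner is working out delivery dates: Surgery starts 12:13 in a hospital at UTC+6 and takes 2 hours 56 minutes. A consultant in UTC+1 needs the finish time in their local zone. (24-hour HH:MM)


Start: 12:13 in UTC+6
Step 1 - add duration:
  minutes: 13 + 56 = 69 (carry 1h)
  hours: 12 + 2 + 1 = 15
  end in UTC+6: 15:09
Step 2 - convert UTC+6 -> UTC+1:
  offset difference: 1 - (6) = -5 hours
  15 + (-5) = 10 -> mod 24 = 10
Result: 10:09 in UTC+1

10:09


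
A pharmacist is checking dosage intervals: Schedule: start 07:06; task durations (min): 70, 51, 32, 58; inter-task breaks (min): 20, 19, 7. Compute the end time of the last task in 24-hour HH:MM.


Start: 07:06 = 426 min from midnight
  after task 1 (70 min): 08:16
  after break (20 min): 08:36
  after task 2 (51 min): 09:27
  after break (19 min): 09:46
  after task 3 (32 min): 10:18
  after break (7 min): 10:25
  after task 4 (58 min): 11:23
Total elapsed: 257 minutes
End time: 11:23

11:23


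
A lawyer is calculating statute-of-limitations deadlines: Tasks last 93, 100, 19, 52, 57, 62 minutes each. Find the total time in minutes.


Durations: 93, 100, 19, 52, 57, 62
Running sum: 93
+ 100 = 193
+ 19 = 212
+ 52 = 264
+ 57 = 321
+ 62 = 383
Total duration: 383 minutes
That is 6 hours and 23 minutes

383


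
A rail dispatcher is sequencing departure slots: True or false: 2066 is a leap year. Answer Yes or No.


Year: 2066
Divisible by 4? 2066 / 4 = 516.5 -> No
Not divisible by 4, so NOT a leap year

No


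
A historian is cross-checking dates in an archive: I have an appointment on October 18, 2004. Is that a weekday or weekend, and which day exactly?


Date: 2004-10-18
January 1, 2004 is a Thursday
Day of year: 292
Offset from Jan 1: 291 days
291 mod 7 = 4
Result: Monday

Monday


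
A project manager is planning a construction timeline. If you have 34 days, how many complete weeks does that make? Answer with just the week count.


Total days: 34
Days per week: 7
Division: 34 / 7 = 4 remainder 6
Complete weeks: 4
Remaining days: 6

4


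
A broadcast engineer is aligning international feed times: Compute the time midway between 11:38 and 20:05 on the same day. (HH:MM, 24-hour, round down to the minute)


Start time: 11:38 = 698 minutes from midnight
End time: 20:05 = 1205 minutes from midnight
Sum: 698 + 1205 = 1903
Midpoint: 1903 / 2 = 951 minutes
Convert: 951 / 60 = 15 hours, 51 minutes
Result: 15:51

15:51


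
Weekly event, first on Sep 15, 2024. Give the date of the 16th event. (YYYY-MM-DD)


First occurrence: 2024-09-15 (occurrence 1)
Each occurrence is 7 days after the previous.
Occurrence 16 is 15 weeks after the first.
15 weeks = 105 days
2024-09-15 + 105 days = 2024-12-29

2024-12-29


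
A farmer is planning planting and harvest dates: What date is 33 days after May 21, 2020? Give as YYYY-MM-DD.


Start: 2020-05-21
Adding 33 days
Days remaining in May: 10
After May: 23 days still to add
June 2020 has 30 days, need 23
Result: 2020-06-23

2020-06-23


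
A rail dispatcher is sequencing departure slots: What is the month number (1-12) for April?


Calendar month order:
3. March
4. April <--
5. May
April is month number 4

4


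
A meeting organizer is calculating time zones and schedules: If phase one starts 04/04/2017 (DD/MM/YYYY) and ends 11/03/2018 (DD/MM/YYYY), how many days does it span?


Start date: 2017-04-04
End date: 2018-03-11
Apr 2017: +27 days
May 2017: +31 days
Jun 2017: +30 days
... (9 more months)
Total: 341 days

341


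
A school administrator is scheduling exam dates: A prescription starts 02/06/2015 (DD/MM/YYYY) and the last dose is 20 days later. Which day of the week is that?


Start: 2015-06-02 (Tuesday)
Step 1 - find target date: add 20 days
  2015-06-02 + 20 days = 2015-06-22
Step 2 - day of week:
  20 mod 7 = 6
  Tuesday + 6 days -> Monday
Result: Monday (2015-06-22)

Monday


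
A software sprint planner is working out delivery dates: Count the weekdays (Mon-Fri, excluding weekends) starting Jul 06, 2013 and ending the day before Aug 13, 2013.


Start: 2013-07-06 (Saturday)
End (exclusive): 2013-08-13 (Tuesday)
Total calendar days: 38
Full weeks: 38 // 7 = 5 -> 25 weekdays
Remaining 3 days starting on Saturday:
  Sat(-), Sun(-), Mon(w) -> 1 weekdays
Total business days: 25 + 1 = 26

26


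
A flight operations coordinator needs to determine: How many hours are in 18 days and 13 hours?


Days: 18
Extra hours: 13
Hours per day: 24
Days to hours: 18 x 24 = 432
Total: 432 + 13 = 445

445


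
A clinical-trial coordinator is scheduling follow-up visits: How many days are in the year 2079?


Year: 2079
Check leap year rules:
Divisible by 4? No
2079 is not a leap year
Days: 365

365


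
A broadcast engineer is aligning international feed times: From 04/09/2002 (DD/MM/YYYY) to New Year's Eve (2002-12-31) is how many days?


Start: September 04, 2002
End: December 31, 2002
Days left in September: 26
October: 31
November: 30
December: 31
Sum of remaining months: 92
Total: 26 + 92 = 118

118


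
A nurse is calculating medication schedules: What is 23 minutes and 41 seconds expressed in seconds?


Minutes: 23
Extra seconds: 41
Seconds per minute: 60
Minutes to seconds: 23 x 60 = 1380
Total: 1380 + 41 = 1421

1421


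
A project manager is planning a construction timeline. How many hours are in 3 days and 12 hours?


Days: 3
Extra hours: 12
Hours per day: 24
Days to hours: 3 x 24 = 72
Total: 72 + 12 = 84

84


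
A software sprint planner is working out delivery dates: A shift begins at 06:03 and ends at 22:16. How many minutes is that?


Start time: 06:03 = 363 minutes from midnight
End time: 22:16 = 1336 minutes from midnight
Difference: 1336 - 363 = 973 minutes
That is 16 hours and 13 minutes

973


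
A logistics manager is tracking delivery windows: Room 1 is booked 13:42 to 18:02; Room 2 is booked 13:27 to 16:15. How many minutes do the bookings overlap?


Interval A: [822, 1082] minutes from midnight
Interval B: [807, 975] minutes from midnight
Overlap start = max(822, 807) = 822
Overlap end = min(1082, 975) = 975
Overlap = 975 - 822 = 153 minutes

153


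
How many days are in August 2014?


Month: August
Year: 2014
August is a 31-day month
Total: 31 days

31


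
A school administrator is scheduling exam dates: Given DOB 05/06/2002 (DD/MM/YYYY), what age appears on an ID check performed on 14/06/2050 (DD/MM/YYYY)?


Birth: 2002-06-05
Reference: 2050-06-14
Year difference: 2050 - 2002 = 48
Has birthday (06-05) occurred by 06-14? Yes
Age in full years: 48

48


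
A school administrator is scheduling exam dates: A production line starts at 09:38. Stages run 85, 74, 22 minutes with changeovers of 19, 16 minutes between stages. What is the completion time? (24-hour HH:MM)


Start: 09:38 = 578 min from midnight
  after task 1 (85 min): 11:03
  after break (19 min): 11:22
  after task 2 (74 min): 12:36
  after break (16 min): 12:52
  after task 3 (22 min): 13:14
Total elapsed: 216 minutes
End time: 13:14

13:14


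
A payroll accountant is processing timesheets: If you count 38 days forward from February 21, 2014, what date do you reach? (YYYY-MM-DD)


Start: 2014-02-21
Adding 38 days
Days remaining in February: 7
After February: 31 days still to add
March 2014 has 31 days, need 31
Result: 2014-03-31

2014-03-31


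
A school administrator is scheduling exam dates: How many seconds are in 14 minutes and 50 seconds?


Minutes: 14
Seconds: 50
Convert minutes to seconds: 14 x 60 = 840
Add remaining seconds: 840 + 50 = 890

890


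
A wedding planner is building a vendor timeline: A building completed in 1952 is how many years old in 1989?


Birth year: 1952
Current year: 1989
Age = current year - birth year
Age = 1989 - 1952 = 37

37


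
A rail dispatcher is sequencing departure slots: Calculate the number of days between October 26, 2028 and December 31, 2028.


Start: October 26, 2028
End: December 31, 2028
Days left in October: 5
November: 30
December: 31
Sum of remaining months: 61
Total: 5 + 61 = 66

66


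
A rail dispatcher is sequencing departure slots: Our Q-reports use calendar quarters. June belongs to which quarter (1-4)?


Month: June (month 6)
Q1: January-March (months 1-3)
Q2: April-June (months 4-6)
Q3: July-September (months 7-9)
Q4: October-December (months 10-12)
Month 6 falls in Q2

2


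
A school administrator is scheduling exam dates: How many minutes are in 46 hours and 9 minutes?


Hours: 46
Extra minutes: 9
Minutes per hour: 60
Hours to minutes: 46 x 60 = 2760
Total: 2760 + 9 = 2769

2769


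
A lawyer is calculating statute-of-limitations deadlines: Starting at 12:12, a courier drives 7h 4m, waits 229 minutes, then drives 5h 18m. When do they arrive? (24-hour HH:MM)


Depart: 12:12
Leg 1: +424 min -> 19:16
Layover: +229 min -> 23:05
Leg 2: +318 min -> 04:23
Total travel: 971 minutes = 16h 11m
Arrival: 04:23

04:23


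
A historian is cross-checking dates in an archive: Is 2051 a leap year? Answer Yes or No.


Year: 2051
Divisible by 4? 2051 / 4 = 512.75 -> No
Not divisible by 4, so NOT a leap year

No


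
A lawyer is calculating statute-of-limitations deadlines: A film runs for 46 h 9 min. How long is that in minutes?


Hours: 46
Minutes: 9
Convert hours to minutes: 46 x 60 = 2760
Add remaining minutes: 2760 + 9 = 2769

2769


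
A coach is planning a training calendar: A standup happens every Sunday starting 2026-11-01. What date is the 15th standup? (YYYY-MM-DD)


First occurrence: 2026-11-01 (occurrence 1)
Each occurrence is 7 days after the previous.
Occurrence 15 is 14 weeks after the first.
14 weeks = 98 days
2026-11-01 + 98 days = 2027-02-07

2027-02-07


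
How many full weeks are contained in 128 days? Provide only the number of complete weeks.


Total days: 128
Days per week: 7
Division: 128 / 7 = 18 remainder 2
Complete weeks: 18
Remaining days: 2

18


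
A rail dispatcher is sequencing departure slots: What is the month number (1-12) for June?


Calendar month order:
5. May
6. June <--
7. July
June is month number 6

6


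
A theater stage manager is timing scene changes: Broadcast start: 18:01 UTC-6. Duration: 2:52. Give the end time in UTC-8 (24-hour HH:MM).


Start: 18:01 in UTC-6
Step 1 - add duration:
  minutes: 1 + 52 = 53
  hours: 18 + 2 + 0 = 20
  end in UTC-6: 20:53
Step 2 - convert UTC-6 -> UTC-8:
  offset difference: -8 - (-6) = -2 hours
  20 + (-2) = 18 -> mod 24 = 18
Result: 18:53 in UTC-8

18:53


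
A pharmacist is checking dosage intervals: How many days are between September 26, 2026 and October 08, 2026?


Start date: 2026-09-26
End date: 2026-10-08
Sep 2026: +5 days
Oct 2026: +7 days
Total: 12 days

12


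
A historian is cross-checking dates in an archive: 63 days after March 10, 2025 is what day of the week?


Start: 2025-03-10 (Monday)
Step 1 - find target date: add 63 days
  2025-03-10 + 63 days = 2025-05-12
Step 2 - day of week:
  63 mod 7 = 0
  Monday + 0 days -> Monday
Result: Monday (2025-05-12)

Monday


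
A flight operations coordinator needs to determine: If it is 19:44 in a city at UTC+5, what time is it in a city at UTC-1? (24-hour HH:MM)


Local time: 19:44 at UTC+5 (offset 5h)
Target zone: UTC-1 (offset -1h)
Difference: -1 - (5) = -6 hours
Calculation: 19 + (-6) = 13
Result: 13:44

13:44


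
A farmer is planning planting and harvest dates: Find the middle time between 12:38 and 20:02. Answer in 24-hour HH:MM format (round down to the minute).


Start time: 12:38 = 758 minutes from midnight
End time: 20:02 = 1202 minutes from midnight
Sum: 758 + 1202 = 1960
Midpoint: 1960 / 2 = 980 minutes
Convert: 980 / 60 = 16 hours, 20 minutes
Result: 16:20

16:20


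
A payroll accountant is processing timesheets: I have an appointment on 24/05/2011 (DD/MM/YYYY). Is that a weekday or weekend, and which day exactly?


Date: 2011-05-24
January 1, 2011 is a Saturday
Day of year: 144
Offset from Jan 1: 143 days
143 mod 7 = 3
Result: Tuesday

Tuesday


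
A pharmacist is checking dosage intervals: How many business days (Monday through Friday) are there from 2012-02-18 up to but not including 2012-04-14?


Start: 2012-02-18 (Saturday)
End (exclusive): 2012-04-14 (Saturday)
Total calendar days: 56
Full weeks: 56 // 7 = 8 -> 40 weekdays
Remaining 0 days starting on Saturday:
Total business days: 40 + 0 = 40

40


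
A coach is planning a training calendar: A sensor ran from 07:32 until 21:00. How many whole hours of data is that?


Start: 07:32
End: 21:00
Hour difference: 21 - 7 = 14 hours
Minute difference: 0 - 32 = -32 minutes
Total minutes: 808
Complete hours: 808 / 60 = 13 (remainder 28)

13


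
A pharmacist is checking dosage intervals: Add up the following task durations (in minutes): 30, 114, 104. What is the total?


Durations: 30, 114, 104
Running sum: 30
+ 114 = 144
+ 104 = 248
Total duration: 248 minutes
That is 4 hours and 8 minutes

248


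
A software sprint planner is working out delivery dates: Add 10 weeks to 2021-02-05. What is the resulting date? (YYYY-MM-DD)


Start: 2021-02-05
Weeks to add: 10
Convert to days: 10 x 7 = 70 days
Add 70 days to 2021-02-05
Result: 2021-04-16

2021-04-16


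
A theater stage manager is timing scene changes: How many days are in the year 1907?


Year: 1907
Check leap year rules:
Divisible by 4? No
1907 is not a leap year
Days: 365

365


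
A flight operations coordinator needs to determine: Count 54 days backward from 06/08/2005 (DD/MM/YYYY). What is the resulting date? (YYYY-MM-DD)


Start: 2005-08-06
Subtracting 54 days
Days already passed in August: 6
After going back through August: 48 more days to subtract
July 2005: 31 days, 17 remaining
June 2005 has 30 days, need 17
Result: 2005-06-13

2005-06-13


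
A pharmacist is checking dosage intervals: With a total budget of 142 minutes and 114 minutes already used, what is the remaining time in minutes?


Total budget: 142 minutes
Time used: 114 minutes
Remaining: 142 - 114 = 28 minutes
Percent used: 80.3%
Percent remaining: 19.7%

28


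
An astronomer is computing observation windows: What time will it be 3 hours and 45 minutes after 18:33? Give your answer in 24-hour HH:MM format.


Start time: 18:33
Adding: 3 hours 45 minutes
Minutes: 33 + 45 = 78
Minute overflow: 78 >= 60, so carry 1 hour, minutes = 18
Hours: 18 + 3 + 1 = 22
Result: 22:18

22:18


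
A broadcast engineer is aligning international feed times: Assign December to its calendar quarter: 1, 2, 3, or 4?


Month: December (month 12)
Q1: January-March (months 1-3)
Q2: April-June (months 4-6)
Q3: July-September (months 7-9)
Q4: October-December (months 10-12)
Month 12 falls in Q4

4


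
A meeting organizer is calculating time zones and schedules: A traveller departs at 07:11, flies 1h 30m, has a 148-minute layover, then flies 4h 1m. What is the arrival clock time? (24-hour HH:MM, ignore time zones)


Depart: 07:11
Leg 1: +90 min -> 08:41
Layover: +148 min -> 11:09
Leg 2: +241 min -> 15:10
Total travel: 479 minutes = 7h 59m
Arrival: 15:10

15:10


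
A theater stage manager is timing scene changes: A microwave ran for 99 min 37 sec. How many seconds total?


Minutes: 99
Extra seconds: 37
Seconds per minute: 60
Minutes to seconds: 99 x 60 = 5940
Total: 5940 + 37 = 5977

5977


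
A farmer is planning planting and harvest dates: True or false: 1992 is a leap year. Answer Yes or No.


Year: 1992
Divisible by 4? 1992 / 4 = 498.0 -> Yes
Divisible by 100? 1992 / 100 = 19.92 -> No
Divisible by 4 but not 100, so it IS a leap year

Yes


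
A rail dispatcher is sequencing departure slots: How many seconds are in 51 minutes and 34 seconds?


Minutes: 51
Seconds: 34
Convert minutes to seconds: 51 x 60 = 3060
Add remaining seconds: 3060 + 34 = 3094

3094


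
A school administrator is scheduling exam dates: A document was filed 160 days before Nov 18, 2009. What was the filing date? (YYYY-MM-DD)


Start: 2009-11-18
Subtracting 160 days
Days already passed in November: 18
After going back through November: 142 more days to subtract
October 2009: 31 days, 111 remaining
September 2009: 30 days, 81 remaining
August 2009: 31 days, 50 remaining
July 2009: 31 days, 19 remaining
Result: 2009-06-11

2009-06-11


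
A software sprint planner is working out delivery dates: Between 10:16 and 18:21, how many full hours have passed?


Start: 10:16
End: 18:21
Hour difference: 18 - 10 = 8 hours
Minute difference: 21 - 16 = 5 minutes
Total minutes: 485
Complete hours: 485 / 60 = 8 (remainder 5)

8


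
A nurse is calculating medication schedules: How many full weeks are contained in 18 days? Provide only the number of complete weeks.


Total days: 18
Days per week: 7
Division: 18 / 7 = 2 remainder 4
Complete weeks: 2
Remaining days: 4

2


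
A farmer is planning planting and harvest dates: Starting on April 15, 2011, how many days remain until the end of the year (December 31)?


Start: April 15, 2011
End: December 31, 2011
Days left in April: 15
May: 31
June: 30
July: 31
August: 31
... plus remaining months
Sum of remaining months: 245
Total: 15 + 245 = 260

260


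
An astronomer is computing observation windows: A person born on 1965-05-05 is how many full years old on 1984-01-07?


Birth: 1965-05-05
Reference: 1984-01-07
Year difference: 1984 - 1965 = 19
Has birthday (05-05) occurred by 01-07? No
Birthday not yet reached this year -> subtract 1
Age in full years: 18

18


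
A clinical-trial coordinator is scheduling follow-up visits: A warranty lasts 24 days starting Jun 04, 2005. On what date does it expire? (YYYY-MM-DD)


Start: 2005-06-04
Adding 24 days
Days remaining in June: 26
Result: 2005-06-28

2005-06-28


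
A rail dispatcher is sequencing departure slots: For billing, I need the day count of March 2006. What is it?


Month: March
Year: 2006
March is a 31-day month
Total: 31 days

31


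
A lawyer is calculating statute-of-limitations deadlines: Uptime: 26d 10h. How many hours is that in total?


Days: 26
Extra hours: 10
Hours per day: 24
Days to hours: 26 x 24 = 624
Total: 624 + 10 = 634

634


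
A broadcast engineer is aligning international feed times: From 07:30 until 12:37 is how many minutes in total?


Start time: 07:30 = 450 minutes from midnight
End time: 12:37 = 757 minutes from midnight
Difference: 757 - 450 = 307 minutes
That is 5 hours and 7 minutes

307


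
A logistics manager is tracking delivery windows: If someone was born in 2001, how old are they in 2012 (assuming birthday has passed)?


Birth year: 2001
Current year: 2012
Age = current year - birth year
Age = 2012 - 2001 = 11

11


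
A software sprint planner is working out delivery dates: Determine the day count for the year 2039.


Year: 2039
Check leap year rules:
Divisible by 4? No
2039 is not a leap year
Days: 365

365


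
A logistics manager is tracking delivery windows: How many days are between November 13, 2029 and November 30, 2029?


Start date: 2029-11-13
End date: 2029-11-30
Nov 2029: +17 days
Total: 17 days

17


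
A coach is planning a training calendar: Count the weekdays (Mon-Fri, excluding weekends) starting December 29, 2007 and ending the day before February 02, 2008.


Start: 2007-12-29 (Saturday)
End (exclusive): 2008-02-02 (Saturday)
Total calendar days: 35
Full weeks: 35 // 7 = 5 -> 25 weekdays
Remaining 0 days starting on Saturday:
Total business days: 25 + 0 = 25

25


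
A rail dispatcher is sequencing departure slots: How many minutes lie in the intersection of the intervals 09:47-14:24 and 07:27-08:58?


Interval A: [587, 864] minutes from midnight
Interval B: [447, 538] minutes from midnight
Overlap start = max(587, 447) = 587
Overlap end = min(864, 538) = 538
End <= start, so the intervals do not overlap: 0 minutes

0


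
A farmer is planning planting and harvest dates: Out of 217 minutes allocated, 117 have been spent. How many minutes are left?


Total budget: 217 minutes
Time used: 117 minutes
Remaining: 217 - 117 = 100 minutes
Percent used: 53.9%
Percent remaining: 46.1%

100


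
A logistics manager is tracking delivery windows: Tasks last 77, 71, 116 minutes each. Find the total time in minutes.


Durations: 77, 71, 116
Running sum: 77
+ 71 = 148
+ 116 = 264
Total duration: 264 minutes
That is 4 hours and 24 minutes

264


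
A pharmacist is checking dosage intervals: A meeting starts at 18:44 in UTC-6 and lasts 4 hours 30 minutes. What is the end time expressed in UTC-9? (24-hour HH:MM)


Start: 18:44 in UTC-6
Step 1 - add duration:
  minutes: 44 + 30 = 74 (carry 1h)
  hours: 18 + 4 + 1 = 23
  end in UTC-6: 23:14
Step 2 - convert UTC-6 -> UTC-9:
  offset difference: -9 - (-6) = -3 hours
  23 + (-3) = 20 -> mod 24 = 20
Result: 20:14 in UTC-9

20:14


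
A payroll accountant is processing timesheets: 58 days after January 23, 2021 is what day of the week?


Start: 2021-01-23 (Saturday)
Step 1 - find target date: add 58 days
  2021-01-23 + 58 days = 2021-03-22
Step 2 - day of week:
  58 mod 7 = 2
  Saturday + 2 days -> Monday
Result: Monday (2021-03-22)

Monday


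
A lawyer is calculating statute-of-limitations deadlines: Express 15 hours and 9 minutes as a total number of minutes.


Hours: 15
Extra minutes: 9
Minutes per hour: 60
Hours to minutes: 15 x 60 = 900
Total: 900 + 9 = 909

909


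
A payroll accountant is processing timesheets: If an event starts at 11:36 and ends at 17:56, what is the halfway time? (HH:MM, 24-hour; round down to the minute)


Start time: 11:36 = 696 minutes from midnight
End time: 17:56 = 1076 minutes from midnight
Sum: 696 + 1076 = 1772
Midpoint: 1772 / 2 = 886 minutes
Convert: 886 / 60 = 14 hours, 46 minutes
Result: 14:46

14:46


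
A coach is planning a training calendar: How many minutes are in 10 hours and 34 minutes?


Hours: 10
Minutes: 34
Convert hours to minutes: 10 x 60 = 600
Add remaining minutes: 600 + 34 = 634

634
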